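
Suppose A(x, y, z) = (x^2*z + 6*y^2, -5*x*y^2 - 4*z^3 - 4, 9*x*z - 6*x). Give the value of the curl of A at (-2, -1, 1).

(12, 1, 7)

(∇×A)₁ = ∂A₃/∂y − ∂A₂/∂z = 12*z^2
(∇×A)₂ = ∂A₁/∂z − ∂A₃/∂x = x^2 - 9*z + 6
(∇×A)₃ = ∂A₂/∂x − ∂A₁/∂y = -5*y^2 - 12*y
∇×A = (12*z^2, x^2 - 9*z + 6, -5*y^2 - 12*y)
At (-2, -1, 1): (12, 1, 7).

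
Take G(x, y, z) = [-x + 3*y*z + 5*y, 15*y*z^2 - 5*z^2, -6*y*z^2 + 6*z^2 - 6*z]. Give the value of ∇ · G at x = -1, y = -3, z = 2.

149

∂G₁/∂x = -1
∂G₂/∂y = 15*z^2
∂G₃/∂z = -12*y*z + 12*z - 6
∇·G = -12*y*z + 15*z^2 + 12*z - 7
At (-1, -3, 2): 149.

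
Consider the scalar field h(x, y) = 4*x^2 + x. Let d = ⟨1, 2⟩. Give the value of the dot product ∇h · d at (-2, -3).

-15

∂h/∂x = 8*x + 1
∂h/∂y = 0
∇h at (-2, -3) = (-15, 0)
∇h · d = (-15)(1) + (0)(2) = -15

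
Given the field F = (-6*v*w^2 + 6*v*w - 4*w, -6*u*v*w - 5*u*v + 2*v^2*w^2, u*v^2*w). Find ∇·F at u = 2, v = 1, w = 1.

∂F₁/∂u = 0
∂F₂/∂v = -6*u*w - 5*u + 4*v*w^2
∂F₃/∂w = u*v^2
∇·F = u*v^2 - 6*u*w - 5*u + 4*v*w^2
At (2, 1, 1): -16.

-16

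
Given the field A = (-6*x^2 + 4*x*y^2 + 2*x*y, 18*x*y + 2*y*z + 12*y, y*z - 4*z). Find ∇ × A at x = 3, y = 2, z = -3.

(-7, 0, -18)

(∇×A)₁ = ∂A₃/∂y − ∂A₂/∂z = -2*y + z
(∇×A)₂ = ∂A₁/∂z − ∂A₃/∂x = 0
(∇×A)₃ = ∂A₂/∂x − ∂A₁/∂y = -8*x*y - 2*x + 18*y
∇×A = (-2*y + z, 0, -8*x*y - 2*x + 18*y)
At (3, 2, -3): (-7, 0, -18).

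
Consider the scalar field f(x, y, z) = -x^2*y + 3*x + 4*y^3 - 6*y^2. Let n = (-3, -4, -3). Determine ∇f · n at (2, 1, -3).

19

∂f/∂x = -2*x*y + 3
∂f/∂y = -x^2 + 12*y^2 - 12*y
∂f/∂z = 0
∇f at (2, 1, -3) = (-1, -4, 0)
∇f · n = (-1)(-3) + (-4)(-4) + (0)(-3) = 19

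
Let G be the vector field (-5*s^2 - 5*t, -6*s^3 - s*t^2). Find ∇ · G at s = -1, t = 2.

∂G₁/∂s = -10*s
∂G₂/∂t = -2*s*t
∇·G = -2*s*t - 10*s
At (-1, 2): 14.

14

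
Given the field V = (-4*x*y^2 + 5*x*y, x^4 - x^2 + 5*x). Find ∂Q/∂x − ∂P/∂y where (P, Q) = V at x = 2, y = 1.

∂V₂/∂x = 4*x^3 - 2*x + 5
∂V₁/∂y = -8*x*y + 5*x
Scalar curl = 4*x^3 + 8*x*y - 7*x + 5
At (2, 1): 39.

39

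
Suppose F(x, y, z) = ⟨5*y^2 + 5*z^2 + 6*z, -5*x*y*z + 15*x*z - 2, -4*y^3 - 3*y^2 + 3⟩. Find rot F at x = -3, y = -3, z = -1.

(∇×F)₁ = ∂F₃/∂y − ∂F₂/∂z = 5*x*y - 15*x - 12*y^2 - 6*y
(∇×F)₂ = ∂F₁/∂z − ∂F₃/∂x = 10*z + 6
(∇×F)₃ = ∂F₂/∂x − ∂F₁/∂y = -5*y*z - 10*y + 15*z
∇×F = (5*x*y - 15*x - 12*y^2 - 6*y, 10*z + 6, -5*y*z - 10*y + 15*z)
At (-3, -3, -1): (0, -4, 0).

(0, -4, 0)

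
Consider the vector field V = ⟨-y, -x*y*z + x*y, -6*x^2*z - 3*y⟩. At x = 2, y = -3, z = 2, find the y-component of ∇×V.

48

(∇×V)_2 = ∂V₁/∂z − ∂V₃/∂x
= 0 − (-12*x*z)
= 12*x*z
At (2, -3, 2): 48.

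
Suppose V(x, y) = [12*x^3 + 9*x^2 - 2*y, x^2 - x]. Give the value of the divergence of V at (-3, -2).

270

∂V₁/∂x = 36*x^2 + 18*x
∂V₂/∂y = 0
∇·V = 36*x^2 + 18*x
At (-3, -2): 270.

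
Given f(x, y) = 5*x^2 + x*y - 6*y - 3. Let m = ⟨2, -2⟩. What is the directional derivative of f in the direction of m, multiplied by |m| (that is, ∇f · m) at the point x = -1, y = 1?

-4

∂f/∂x = 10*x + y
∂f/∂y = x - 6
∇f at (-1, 1) = (-9, -7)
∇f · m = (-9)(2) + (-7)(-2) = -4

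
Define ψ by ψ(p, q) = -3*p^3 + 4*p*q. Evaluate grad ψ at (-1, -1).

(-13, -4)

∂ψ/∂p = -9*p^2 + 4*q
∂ψ/∂q = 4*p
∇ψ = (-9*p^2 + 4*q, 4*p)
At (-1, -1): (-13, -4).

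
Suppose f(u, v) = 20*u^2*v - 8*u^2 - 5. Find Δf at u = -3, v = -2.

-96

∂²f/∂u² = 8*(5*v - 2)
∂²f/∂v² = 0
∇²f = 40*v - 16
At (-3, -2): -96.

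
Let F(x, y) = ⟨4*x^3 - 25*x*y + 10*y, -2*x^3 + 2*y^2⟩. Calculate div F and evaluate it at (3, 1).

87

∂F₁/∂x = 12*x^2 - 25*y
∂F₂/∂y = 4*y
∇·F = 12*x^2 - 21*y
At (3, 1): 87.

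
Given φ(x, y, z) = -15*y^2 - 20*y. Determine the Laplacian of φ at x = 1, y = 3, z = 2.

∂²φ/∂x² = 0
∂²φ/∂y² = -30
∂²φ/∂z² = 0
∇²φ = -30
At (1, 3, 2): -30.

-30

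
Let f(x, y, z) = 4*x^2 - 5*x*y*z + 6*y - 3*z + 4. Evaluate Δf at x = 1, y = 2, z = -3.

8

∂²f/∂x² = 8
∂²f/∂y² = 0
∂²f/∂z² = 0
∇²f = 8
At (1, 2, -3): 8.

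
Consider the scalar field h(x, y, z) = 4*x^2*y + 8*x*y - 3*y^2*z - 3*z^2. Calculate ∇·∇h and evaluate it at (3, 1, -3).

∂²h/∂x² = 8*y
∂²h/∂y² = -6*z
∂²h/∂z² = -6
∇²h = 8*y - 6*z - 6
At (3, 1, -3): 20.

20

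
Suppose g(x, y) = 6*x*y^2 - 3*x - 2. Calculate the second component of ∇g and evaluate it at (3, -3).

(∇g)_2 = ∂g/∂y = 12*x*y
At (3, -3): -108.

-108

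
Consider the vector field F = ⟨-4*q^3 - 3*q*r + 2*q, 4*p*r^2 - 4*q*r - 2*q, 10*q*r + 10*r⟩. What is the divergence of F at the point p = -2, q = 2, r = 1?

24

∂F₁/∂p = 0
∂F₂/∂q = -4*r - 2
∂F₃/∂r = 10*q + 10
∇·F = 10*q - 4*r + 8
At (-2, 2, 1): 24.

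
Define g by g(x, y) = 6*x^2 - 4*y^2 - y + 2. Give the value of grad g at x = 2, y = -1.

∂g/∂x = 12*x
∂g/∂y = -8*y - 1
∇g = (12*x, -8*y - 1)
At (2, -1): (24, 7).

(24, 7)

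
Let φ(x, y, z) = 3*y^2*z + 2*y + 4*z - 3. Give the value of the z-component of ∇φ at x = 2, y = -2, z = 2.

16

(∇φ)_3 = ∂φ/∂z = 3*y^2 + 4
At (2, -2, 2): 16.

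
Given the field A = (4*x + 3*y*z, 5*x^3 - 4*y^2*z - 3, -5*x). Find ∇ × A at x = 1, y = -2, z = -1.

(16, -1, 18)

(∇×A)₁ = ∂A₃/∂y − ∂A₂/∂z = 4*y^2
(∇×A)₂ = ∂A₁/∂z − ∂A₃/∂x = 3*y + 5
(∇×A)₃ = ∂A₂/∂x − ∂A₁/∂y = 15*x^2 - 3*z
∇×A = (4*y^2, 3*y + 5, 15*x^2 - 3*z)
At (1, -2, -1): (16, -1, 18).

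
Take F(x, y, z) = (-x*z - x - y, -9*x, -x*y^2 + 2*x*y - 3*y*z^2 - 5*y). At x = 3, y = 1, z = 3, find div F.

∂F₁/∂x = -z - 1
∂F₂/∂y = 0
∂F₃/∂z = -6*y*z
∇·F = -6*y*z - z - 1
At (3, 1, 3): -22.

-22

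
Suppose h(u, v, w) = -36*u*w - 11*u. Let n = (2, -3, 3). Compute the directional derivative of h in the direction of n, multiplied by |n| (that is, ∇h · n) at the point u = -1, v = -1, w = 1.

∂h/∂u = -36*w - 11
∂h/∂v = 0
∂h/∂w = -36*u
∇h at (-1, -1, 1) = (-47, 0, 36)
∇h · n = (-47)(2) + (0)(-3) + (36)(3) = 14

14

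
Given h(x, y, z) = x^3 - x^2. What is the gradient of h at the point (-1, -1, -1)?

(5, 0, 0)

∂h/∂x = 3*x^2 - 2*x
∂h/∂y = 0
∂h/∂z = 0
∇h = (3*x^2 - 2*x, 0, 0)
At (-1, -1, -1): (5, 0, 0).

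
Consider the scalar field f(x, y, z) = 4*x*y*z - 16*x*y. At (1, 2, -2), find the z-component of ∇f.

(∇f)_3 = ∂f/∂z = 4*x*y
At (1, 2, -2): 8.

8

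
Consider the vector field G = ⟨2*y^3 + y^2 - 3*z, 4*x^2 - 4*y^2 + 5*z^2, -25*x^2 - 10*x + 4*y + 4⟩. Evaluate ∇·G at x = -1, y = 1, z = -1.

-8

∂G₁/∂x = 0
∂G₂/∂y = -8*y
∂G₃/∂z = 0
∇·G = -8*y
At (-1, 1, -1): -8.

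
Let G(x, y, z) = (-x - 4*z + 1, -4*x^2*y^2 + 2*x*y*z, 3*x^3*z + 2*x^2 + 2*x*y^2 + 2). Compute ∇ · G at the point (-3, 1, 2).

∂G₁/∂x = -1
∂G₂/∂y = -8*x^2*y + 2*x*z
∂G₃/∂z = 3*x^3
∇·G = 3*x^3 - 8*x^2*y + 2*x*z - 1
At (-3, 1, 2): -166.

-166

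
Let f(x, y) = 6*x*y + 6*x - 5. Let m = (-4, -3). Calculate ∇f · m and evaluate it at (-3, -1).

54

∂f/∂x = 6*y + 6
∂f/∂y = 6*x
∇f at (-3, -1) = (0, -18)
∇f · m = (0)(-4) + (-18)(-3) = 54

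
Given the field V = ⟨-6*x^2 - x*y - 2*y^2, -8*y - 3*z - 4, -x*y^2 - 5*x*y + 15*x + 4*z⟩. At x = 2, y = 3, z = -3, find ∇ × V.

(-19, 9, 14)

(∇×V)₁ = ∂V₃/∂y − ∂V₂/∂z = -2*x*y - 5*x + 3
(∇×V)₂ = ∂V₁/∂z − ∂V₃/∂x = y^2 + 5*y - 15
(∇×V)₃ = ∂V₂/∂x − ∂V₁/∂y = x + 4*y
∇×V = (-2*x*y - 5*x + 3, y^2 + 5*y - 15, x + 4*y)
At (2, 3, -3): (-19, 9, 14).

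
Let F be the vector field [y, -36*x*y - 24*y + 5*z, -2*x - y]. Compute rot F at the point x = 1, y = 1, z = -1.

(-6, 2, -37)

(∇×F)₁ = ∂F₃/∂y − ∂F₂/∂z = -6
(∇×F)₂ = ∂F₁/∂z − ∂F₃/∂x = 2
(∇×F)₃ = ∂F₂/∂x − ∂F₁/∂y = -36*y - 1
∇×F = (-6, 2, -36*y - 1)
At (1, 1, -1): (-6, 2, -37).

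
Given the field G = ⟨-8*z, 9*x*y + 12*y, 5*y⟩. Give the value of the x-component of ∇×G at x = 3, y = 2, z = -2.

(∇×G)_1 = ∂G₃/∂y − ∂G₂/∂z
= 5 − (0)
= 5
At (3, 2, -2): 5.

5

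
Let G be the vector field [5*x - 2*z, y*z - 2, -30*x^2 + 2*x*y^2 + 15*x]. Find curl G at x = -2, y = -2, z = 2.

(∇×G)₁ = ∂G₃/∂y − ∂G₂/∂z = 4*x*y - y
(∇×G)₂ = ∂G₁/∂z − ∂G₃/∂x = 60*x - 2*y^2 - 17
(∇×G)₃ = ∂G₂/∂x − ∂G₁/∂y = 0
∇×G = (4*x*y - y, 60*x - 2*y^2 - 17, 0)
At (-2, -2, 2): (18, -145, 0).

(18, -145, 0)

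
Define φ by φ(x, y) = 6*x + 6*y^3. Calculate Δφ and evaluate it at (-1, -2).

-72

∂²φ/∂x² = 0
∂²φ/∂y² = 36*y
∇²φ = 36*y
At (-1, -2): -72.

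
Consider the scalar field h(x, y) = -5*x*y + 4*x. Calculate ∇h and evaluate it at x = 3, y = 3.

(-11, -15)

∂h/∂x = -5*y + 4
∂h/∂y = -5*x
∇h = (-5*y + 4, -5*x)
At (3, 3): (-11, -15).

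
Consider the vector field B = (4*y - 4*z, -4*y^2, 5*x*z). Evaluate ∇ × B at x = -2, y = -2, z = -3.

(∇×B)₁ = ∂B₃/∂y − ∂B₂/∂z = 0
(∇×B)₂ = ∂B₁/∂z − ∂B₃/∂x = -5*z - 4
(∇×B)₃ = ∂B₂/∂x − ∂B₁/∂y = -4
∇×B = (0, -5*z - 4, -4)
At (-2, -2, -3): (0, 11, -4).

(0, 11, -4)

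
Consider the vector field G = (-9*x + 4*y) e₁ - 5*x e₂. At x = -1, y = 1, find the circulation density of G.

-9

∂G₂/∂x = -5
∂G₁/∂y = 4
Scalar curl = -9
At (-1, 1): -9.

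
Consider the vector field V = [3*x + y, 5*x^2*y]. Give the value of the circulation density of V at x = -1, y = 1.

-11

∂V₂/∂x = 10*x*y
∂V₁/∂y = 1
Scalar curl = 10*x*y - 1
At (-1, 1): -11.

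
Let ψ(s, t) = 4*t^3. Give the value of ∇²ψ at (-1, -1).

∂²ψ/∂s² = 0
∂²ψ/∂t² = 24*t
∇²ψ = 24*t
At (-1, -1): -24.

-24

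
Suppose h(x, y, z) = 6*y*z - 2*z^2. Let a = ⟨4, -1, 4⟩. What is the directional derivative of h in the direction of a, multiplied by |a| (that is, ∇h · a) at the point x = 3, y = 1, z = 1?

2

∂h/∂x = 0
∂h/∂y = 6*z
∂h/∂z = 6*y - 4*z
∇h at (3, 1, 1) = (0, 6, 2)
∇h · a = (0)(4) + (6)(-1) + (2)(4) = 2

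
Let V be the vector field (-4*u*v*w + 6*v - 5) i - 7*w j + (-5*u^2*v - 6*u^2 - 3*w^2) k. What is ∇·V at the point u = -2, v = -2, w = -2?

∂V₁/∂u = -4*v*w
∂V₂/∂v = 0
∂V₃/∂w = -6*w
∇·V = -4*v*w - 6*w
At (-2, -2, -2): -4.

-4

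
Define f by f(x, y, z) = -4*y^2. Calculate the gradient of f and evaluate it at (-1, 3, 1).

∂f/∂x = 0
∂f/∂y = -8*y
∂f/∂z = 0
∇f = (0, -8*y, 0)
At (-1, 3, 1): (0, -24, 0).

(0, -24, 0)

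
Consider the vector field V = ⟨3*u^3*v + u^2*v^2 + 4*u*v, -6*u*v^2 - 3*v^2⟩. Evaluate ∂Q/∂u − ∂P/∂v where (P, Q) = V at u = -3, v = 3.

∂V₂/∂u = -6*v^2
∂V₁/∂v = 3*u^3 + 2*u^2*v + 4*u
Scalar curl = -3*u^3 - 2*u^2*v - 4*u - 6*v^2
At (-3, 3): -15.

-15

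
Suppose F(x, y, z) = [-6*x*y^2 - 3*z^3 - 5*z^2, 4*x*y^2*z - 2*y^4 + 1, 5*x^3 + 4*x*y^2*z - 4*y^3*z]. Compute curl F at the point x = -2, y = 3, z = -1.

(228, -23, -108)

(∇×F)₁ = ∂F₃/∂y − ∂F₂/∂z = -4*x*y^2 + 8*x*y*z - 12*y^2*z
(∇×F)₂ = ∂F₁/∂z − ∂F₃/∂x = -15*x^2 - 4*y^2*z - 9*z^2 - 10*z
(∇×F)₃ = ∂F₂/∂x − ∂F₁/∂y = 12*x*y + 4*y^2*z
∇×F = (-4*x*y^2 + 8*x*y*z - 12*y^2*z, -15*x^2 - 4*y^2*z - 9*z^2 - 10*z, 12*x*y + 4*y^2*z)
At (-2, 3, -1): (228, -23, -108).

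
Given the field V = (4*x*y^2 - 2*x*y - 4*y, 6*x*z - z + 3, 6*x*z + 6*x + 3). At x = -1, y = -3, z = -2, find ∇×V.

(7, 6, -34)

(∇×V)₁ = ∂V₃/∂y − ∂V₂/∂z = -6*x + 1
(∇×V)₂ = ∂V₁/∂z − ∂V₃/∂x = -6*z - 6
(∇×V)₃ = ∂V₂/∂x − ∂V₁/∂y = -8*x*y + 2*x + 6*z + 4
∇×V = (-6*x + 1, -6*z - 6, -8*x*y + 2*x + 6*z + 4)
At (-1, -3, -2): (7, 6, -34).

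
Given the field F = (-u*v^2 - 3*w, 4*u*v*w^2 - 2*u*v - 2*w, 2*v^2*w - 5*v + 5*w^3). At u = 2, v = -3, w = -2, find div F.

∂F₁/∂u = -v^2
∂F₂/∂v = 4*u*w^2 - 2*u
∂F₃/∂w = 2*v^2 + 15*w^2
∇·F = 4*u*w^2 - 2*u + v^2 + 15*w^2
At (2, -3, -2): 97.

97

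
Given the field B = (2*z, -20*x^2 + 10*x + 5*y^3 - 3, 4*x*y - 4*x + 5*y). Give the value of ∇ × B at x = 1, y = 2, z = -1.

(∇×B)₁ = ∂B₃/∂y − ∂B₂/∂z = 4*x + 5
(∇×B)₂ = ∂B₁/∂z − ∂B₃/∂x = -4*y + 6
(∇×B)₃ = ∂B₂/∂x − ∂B₁/∂y = -40*x + 10
∇×B = (4*x + 5, -4*y + 6, -40*x + 10)
At (1, 2, -1): (9, -2, -30).

(9, -2, -30)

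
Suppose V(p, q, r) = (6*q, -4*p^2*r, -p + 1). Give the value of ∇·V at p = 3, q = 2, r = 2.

∂V₁/∂p = 0
∂V₂/∂q = 0
∂V₃/∂r = 0
∇·V = 0
At (3, 2, 2): 0.

0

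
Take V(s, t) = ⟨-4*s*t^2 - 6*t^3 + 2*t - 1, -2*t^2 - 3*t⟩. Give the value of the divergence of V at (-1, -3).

-27

∂V₁/∂s = -4*t^2
∂V₂/∂t = -4*t - 3
∇·V = -4*t^2 - 4*t - 3
At (-1, -3): -27.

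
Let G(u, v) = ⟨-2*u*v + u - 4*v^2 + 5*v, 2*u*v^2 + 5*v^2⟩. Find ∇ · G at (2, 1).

∂G₁/∂u = -2*v + 1
∂G₂/∂v = 4*u*v + 10*v
∇·G = 4*u*v + 8*v + 1
At (2, 1): 17.

17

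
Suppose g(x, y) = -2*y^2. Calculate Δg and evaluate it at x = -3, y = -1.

∂²g/∂x² = 0
∂²g/∂y² = -4
∇²g = -4
At (-3, -1): -4.

-4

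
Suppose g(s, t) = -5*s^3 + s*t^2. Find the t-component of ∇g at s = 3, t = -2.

-12

(∇g)_2 = ∂g/∂t = 2*s*t
At (3, -2): -12.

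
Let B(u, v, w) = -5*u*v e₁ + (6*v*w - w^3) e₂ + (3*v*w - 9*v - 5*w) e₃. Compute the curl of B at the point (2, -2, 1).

(∇×B)₁ = ∂B₃/∂v − ∂B₂/∂w = -6*v + 3*w^2 + 3*w - 9
(∇×B)₂ = ∂B₁/∂w − ∂B₃/∂u = 0
(∇×B)₃ = ∂B₂/∂u − ∂B₁/∂v = 5*u
∇×B = (-6*v + 3*w^2 + 3*w - 9, 0, 5*u)
At (2, -2, 1): (9, 0, 10).

(9, 0, 10)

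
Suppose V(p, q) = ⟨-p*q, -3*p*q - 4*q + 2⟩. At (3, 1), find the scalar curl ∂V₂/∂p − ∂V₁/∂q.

0

∂V₂/∂p = -3*q
∂V₁/∂q = -p
Scalar curl = p - 3*q
At (3, 1): 0.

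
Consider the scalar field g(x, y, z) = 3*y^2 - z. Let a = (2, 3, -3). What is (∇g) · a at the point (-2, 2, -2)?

39

∂g/∂x = 0
∂g/∂y = 6*y
∂g/∂z = -1
∇g at (-2, 2, -2) = (0, 12, -1)
∇g · a = (0)(2) + (12)(3) + (-1)(-3) = 39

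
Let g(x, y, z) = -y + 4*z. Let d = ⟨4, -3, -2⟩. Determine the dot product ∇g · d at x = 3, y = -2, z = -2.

-5

∂g/∂x = 0
∂g/∂y = -1
∂g/∂z = 4
∇g at (3, -2, -2) = (0, -1, 4)
∇g · d = (0)(4) + (-1)(-3) + (4)(-2) = -5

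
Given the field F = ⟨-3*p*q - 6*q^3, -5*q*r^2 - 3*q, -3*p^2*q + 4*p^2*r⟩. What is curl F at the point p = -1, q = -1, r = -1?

(7, -2, 15)

(∇×F)₁ = ∂F₃/∂q − ∂F₂/∂r = -3*p^2 + 10*q*r
(∇×F)₂ = ∂F₁/∂r − ∂F₃/∂p = 6*p*q - 8*p*r
(∇×F)₃ = ∂F₂/∂p − ∂F₁/∂q = 3*p + 18*q^2
∇×F = (-3*p^2 + 10*q*r, 6*p*q - 8*p*r, 3*p + 18*q^2)
At (-1, -1, -1): (7, -2, 15).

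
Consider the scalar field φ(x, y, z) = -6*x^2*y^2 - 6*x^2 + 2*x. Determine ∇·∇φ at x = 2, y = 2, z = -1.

-108

∂²φ/∂x² = -12*(y^2 + 1)
∂²φ/∂y² = -12*x^2
∂²φ/∂z² = 0
∇²φ = -12*x^2 - 12*y^2 - 12
At (2, 2, -1): -108.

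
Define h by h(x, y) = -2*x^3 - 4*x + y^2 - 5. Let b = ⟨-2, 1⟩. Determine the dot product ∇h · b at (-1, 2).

∂h/∂x = -6*x^2 - 4
∂h/∂y = 2*y
∇h at (-1, 2) = (-10, 4)
∇h · b = (-10)(-2) + (4)(1) = 24

24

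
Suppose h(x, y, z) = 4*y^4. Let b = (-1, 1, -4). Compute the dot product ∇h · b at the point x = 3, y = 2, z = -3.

128

∂h/∂x = 0
∂h/∂y = 16*y^3
∂h/∂z = 0
∇h at (3, 2, -3) = (0, 128, 0)
∇h · b = (0)(-1) + (128)(1) + (0)(-4) = 128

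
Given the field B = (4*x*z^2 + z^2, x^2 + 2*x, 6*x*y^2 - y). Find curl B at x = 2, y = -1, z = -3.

(-25, -60, 6)

(∇×B)₁ = ∂B₃/∂y − ∂B₂/∂z = 12*x*y - 1
(∇×B)₂ = ∂B₁/∂z − ∂B₃/∂x = 8*x*z - 6*y^2 + 2*z
(∇×B)₃ = ∂B₂/∂x − ∂B₁/∂y = 2*x + 2
∇×B = (12*x*y - 1, 8*x*z - 6*y^2 + 2*z, 2*x + 2)
At (2, -1, -3): (-25, -60, 6).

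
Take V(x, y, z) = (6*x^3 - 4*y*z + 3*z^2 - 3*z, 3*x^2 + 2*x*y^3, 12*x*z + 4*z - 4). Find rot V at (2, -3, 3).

(0, -9, -30)

(∇×V)₁ = ∂V₃/∂y − ∂V₂/∂z = 0
(∇×V)₂ = ∂V₁/∂z − ∂V₃/∂x = -4*y - 6*z - 3
(∇×V)₃ = ∂V₂/∂x − ∂V₁/∂y = 6*x + 2*y^3 + 4*z
∇×V = (0, -4*y - 6*z - 3, 6*x + 2*y^3 + 4*z)
At (2, -3, 3): (0, -9, -30).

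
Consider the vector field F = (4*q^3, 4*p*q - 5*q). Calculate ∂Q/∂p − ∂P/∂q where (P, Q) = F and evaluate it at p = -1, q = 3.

∂F₂/∂p = 4*q
∂F₁/∂q = 12*q^2
Scalar curl = -12*q^2 + 4*q
At (-1, 3): -96.

-96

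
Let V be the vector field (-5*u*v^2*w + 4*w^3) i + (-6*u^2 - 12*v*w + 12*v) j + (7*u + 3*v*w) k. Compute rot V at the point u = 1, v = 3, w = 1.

(∇×V)₁ = ∂V₃/∂v − ∂V₂/∂w = 12*v + 3*w
(∇×V)₂ = ∂V₁/∂w − ∂V₃/∂u = -5*u*v^2 + 12*w^2 - 7
(∇×V)₃ = ∂V₂/∂u − ∂V₁/∂v = 10*u*v*w - 12*u
∇×V = (12*v + 3*w, -5*u*v^2 + 12*w^2 - 7, 10*u*v*w - 12*u)
At (1, 3, 1): (39, -40, 18).

(39, -40, 18)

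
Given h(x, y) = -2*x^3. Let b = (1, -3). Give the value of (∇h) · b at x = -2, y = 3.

∂h/∂x = -6*x^2
∂h/∂y = 0
∇h at (-2, 3) = (-24, 0)
∇h · b = (-24)(1) + (0)(-3) = -24

-24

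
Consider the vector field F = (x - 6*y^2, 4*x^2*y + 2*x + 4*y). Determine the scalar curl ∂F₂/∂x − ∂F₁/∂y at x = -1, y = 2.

∂F₂/∂x = 8*x*y + 2
∂F₁/∂y = -12*y
Scalar curl = 8*x*y + 12*y + 2
At (-1, 2): 10.

10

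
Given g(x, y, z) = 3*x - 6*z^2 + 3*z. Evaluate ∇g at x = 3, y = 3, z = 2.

(3, 0, -21)

∂g/∂x = 3
∂g/∂y = 0
∂g/∂z = -12*z + 3
∇g = (3, 0, -12*z + 3)
At (3, 3, 2): (3, 0, -21).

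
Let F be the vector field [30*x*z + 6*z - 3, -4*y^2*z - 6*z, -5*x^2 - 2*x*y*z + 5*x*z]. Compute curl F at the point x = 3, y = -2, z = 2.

(10, 108, 0)

(∇×F)₁ = ∂F₃/∂y − ∂F₂/∂z = -2*x*z + 4*y^2 + 6
(∇×F)₂ = ∂F₁/∂z − ∂F₃/∂x = 40*x + 2*y*z - 5*z + 6
(∇×F)₃ = ∂F₂/∂x − ∂F₁/∂y = 0
∇×F = (-2*x*z + 4*y^2 + 6, 40*x + 2*y*z - 5*z + 6, 0)
At (3, -2, 2): (10, 108, 0).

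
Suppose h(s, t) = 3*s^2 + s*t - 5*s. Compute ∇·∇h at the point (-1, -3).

6

∂²h/∂s² = 6
∂²h/∂t² = 0
∇²h = 6
At (-1, -3): 6.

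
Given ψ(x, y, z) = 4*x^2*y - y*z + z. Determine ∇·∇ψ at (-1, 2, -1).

∂²ψ/∂x² = 8*y
∂²ψ/∂y² = 0
∂²ψ/∂z² = 0
∇²ψ = 8*y
At (-1, 2, -1): 16.

16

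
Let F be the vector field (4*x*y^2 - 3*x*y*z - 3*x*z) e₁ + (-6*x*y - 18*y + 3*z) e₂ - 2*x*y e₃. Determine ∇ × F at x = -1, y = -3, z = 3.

(∇×F)₁ = ∂F₃/∂y − ∂F₂/∂z = -2*x - 3
(∇×F)₂ = ∂F₁/∂z − ∂F₃/∂x = -3*x*y - 3*x + 2*y
(∇×F)₃ = ∂F₂/∂x − ∂F₁/∂y = -8*x*y + 3*x*z - 6*y
∇×F = (-2*x - 3, -3*x*y - 3*x + 2*y, -8*x*y + 3*x*z - 6*y)
At (-1, -3, 3): (-1, -12, -15).

(-1, -12, -15)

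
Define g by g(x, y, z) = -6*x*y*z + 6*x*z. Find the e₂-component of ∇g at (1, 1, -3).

18

(∇g)_2 = ∂g/∂y = -6*x*z
At (1, 1, -3): 18.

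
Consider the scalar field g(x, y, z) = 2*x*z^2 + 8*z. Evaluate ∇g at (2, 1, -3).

(18, 0, -16)

∂g/∂x = 2*z^2
∂g/∂y = 0
∂g/∂z = 4*x*z + 8
∇g = (2*z^2, 0, 4*x*z + 8)
At (2, 1, -3): (18, 0, -16).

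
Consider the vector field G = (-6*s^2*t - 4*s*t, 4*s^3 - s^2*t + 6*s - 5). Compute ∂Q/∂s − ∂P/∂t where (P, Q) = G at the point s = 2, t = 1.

82

∂G₂/∂s = 12*s^2 - 2*s*t + 6
∂G₁/∂t = -6*s^2 - 4*s
Scalar curl = 18*s^2 - 2*s*t + 4*s + 6
At (2, 1): 82.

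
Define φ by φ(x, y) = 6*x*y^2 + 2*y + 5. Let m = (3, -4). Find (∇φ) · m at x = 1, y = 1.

∂φ/∂x = 6*y^2
∂φ/∂y = 12*x*y + 2
∇φ at (1, 1) = (6, 14)
∇φ · m = (6)(3) + (14)(-4) = -38

-38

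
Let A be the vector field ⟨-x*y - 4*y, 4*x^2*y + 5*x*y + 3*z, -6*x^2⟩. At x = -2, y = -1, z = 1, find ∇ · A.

7

∂A₁/∂x = -y
∂A₂/∂y = 4*x^2 + 5*x
∂A₃/∂z = 0
∇·A = 4*x^2 + 5*x - y
At (-2, -1, 1): 7.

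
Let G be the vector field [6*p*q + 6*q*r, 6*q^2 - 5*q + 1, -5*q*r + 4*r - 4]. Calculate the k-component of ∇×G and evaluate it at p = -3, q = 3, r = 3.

0

(∇×G)_3 = ∂G₂/∂p − ∂G₁/∂q
= 0 − (6*p + 6*r)
= -6*p - 6*r
At (-3, 3, 3): 0.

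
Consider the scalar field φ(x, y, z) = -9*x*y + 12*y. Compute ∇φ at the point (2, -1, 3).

∂φ/∂x = -9*y
∂φ/∂y = -9*x + 12
∂φ/∂z = 0
∇φ = (-9*y, -9*x + 12, 0)
At (2, -1, 3): (9, -6, 0).

(9, -6, 0)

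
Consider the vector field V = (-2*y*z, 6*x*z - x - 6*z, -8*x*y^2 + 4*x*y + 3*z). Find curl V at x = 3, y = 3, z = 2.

(∇×V)₁ = ∂V₃/∂y − ∂V₂/∂z = -16*x*y - 2*x + 6
(∇×V)₂ = ∂V₁/∂z − ∂V₃/∂x = 8*y^2 - 6*y
(∇×V)₃ = ∂V₂/∂x − ∂V₁/∂y = 8*z - 1
∇×V = (-16*x*y - 2*x + 6, 8*y^2 - 6*y, 8*z - 1)
At (3, 3, 2): (-144, 54, 15).

(-144, 54, 15)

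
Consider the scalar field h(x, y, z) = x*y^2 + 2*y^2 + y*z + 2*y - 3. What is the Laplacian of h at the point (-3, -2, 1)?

-2

∂²h/∂x² = 0
∂²h/∂y² = 2*(x + 2)
∂²h/∂z² = 0
∇²h = 2*x + 4
At (-3, -2, 1): -2.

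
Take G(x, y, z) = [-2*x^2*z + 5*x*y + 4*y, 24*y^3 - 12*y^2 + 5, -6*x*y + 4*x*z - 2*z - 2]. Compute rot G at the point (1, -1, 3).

(∇×G)₁ = ∂G₃/∂y − ∂G₂/∂z = -6*x
(∇×G)₂ = ∂G₁/∂z − ∂G₃/∂x = -2*x^2 + 6*y - 4*z
(∇×G)₃ = ∂G₂/∂x − ∂G₁/∂y = -5*x - 4
∇×G = (-6*x, -2*x^2 + 6*y - 4*z, -5*x - 4)
At (1, -1, 3): (-6, -20, -9).

(-6, -20, -9)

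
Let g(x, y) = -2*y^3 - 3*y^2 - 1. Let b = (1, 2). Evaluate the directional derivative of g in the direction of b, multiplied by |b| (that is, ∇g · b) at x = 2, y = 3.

-144

∂g/∂x = 0
∂g/∂y = -6*y^2 - 6*y
∇g at (2, 3) = (0, -72)
∇g · b = (0)(1) + (-72)(2) = -144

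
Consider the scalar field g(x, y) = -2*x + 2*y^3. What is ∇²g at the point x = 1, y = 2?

24

∂²g/∂x² = 0
∂²g/∂y² = 12*y
∇²g = 12*y
At (1, 2): 24.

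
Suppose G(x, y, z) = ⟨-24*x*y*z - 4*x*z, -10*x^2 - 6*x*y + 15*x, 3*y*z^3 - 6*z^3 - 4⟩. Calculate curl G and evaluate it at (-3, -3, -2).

(∇×G)₁ = ∂G₃/∂y − ∂G₂/∂z = 3*z^3
(∇×G)₂ = ∂G₁/∂z − ∂G₃/∂x = -24*x*y - 4*x
(∇×G)₃ = ∂G₂/∂x − ∂G₁/∂y = 24*x*z - 20*x - 6*y + 15
∇×G = (3*z^3, -24*x*y - 4*x, 24*x*z - 20*x - 6*y + 15)
At (-3, -3, -2): (-24, -204, 237).

(-24, -204, 237)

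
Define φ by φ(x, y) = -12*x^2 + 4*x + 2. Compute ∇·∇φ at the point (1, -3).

-24

∂²φ/∂x² = -24
∂²φ/∂y² = 0
∇²φ = -24
At (1, -3): -24.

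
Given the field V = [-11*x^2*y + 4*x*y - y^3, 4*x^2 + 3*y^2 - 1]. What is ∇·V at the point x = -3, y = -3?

∂V₁/∂x = -22*x*y + 4*y
∂V₂/∂y = 6*y
∇·V = -22*x*y + 10*y
At (-3, -3): -228.

-228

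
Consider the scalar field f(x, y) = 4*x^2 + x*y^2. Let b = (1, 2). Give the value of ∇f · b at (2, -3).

∂f/∂x = 8*x + y^2
∂f/∂y = 2*x*y
∇f at (2, -3) = (25, -12)
∇f · b = (25)(1) + (-12)(2) = 1

1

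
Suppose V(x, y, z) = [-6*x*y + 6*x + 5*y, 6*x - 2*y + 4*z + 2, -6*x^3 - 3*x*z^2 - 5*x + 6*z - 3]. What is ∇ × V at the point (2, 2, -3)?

(∇×V)₁ = ∂V₃/∂y − ∂V₂/∂z = -4
(∇×V)₂ = ∂V₁/∂z − ∂V₃/∂x = 18*x^2 + 3*z^2 + 5
(∇×V)₃ = ∂V₂/∂x − ∂V₁/∂y = 6*x + 1
∇×V = (-4, 18*x^2 + 3*z^2 + 5, 6*x + 1)
At (2, 2, -3): (-4, 104, 13).

(-4, 104, 13)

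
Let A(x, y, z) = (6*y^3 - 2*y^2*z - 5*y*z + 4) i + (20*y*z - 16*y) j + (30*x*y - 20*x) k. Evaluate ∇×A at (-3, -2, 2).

(∇×A)₁ = ∂A₃/∂y − ∂A₂/∂z = 30*x - 20*y
(∇×A)₂ = ∂A₁/∂z − ∂A₃/∂x = -2*y^2 - 35*y + 20
(∇×A)₃ = ∂A₂/∂x − ∂A₁/∂y = -18*y^2 + 4*y*z + 5*z
∇×A = (30*x - 20*y, -2*y^2 - 35*y + 20, -18*y^2 + 4*y*z + 5*z)
At (-3, -2, 2): (-50, 82, -78).

(-50, 82, -78)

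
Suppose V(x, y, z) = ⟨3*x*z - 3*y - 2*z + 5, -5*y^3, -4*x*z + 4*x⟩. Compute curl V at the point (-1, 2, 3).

(∇×V)₁ = ∂V₃/∂y − ∂V₂/∂z = 0
(∇×V)₂ = ∂V₁/∂z − ∂V₃/∂x = 3*x + 4*z - 6
(∇×V)₃ = ∂V₂/∂x − ∂V₁/∂y = 3
∇×V = (0, 3*x + 4*z - 6, 3)
At (-1, 2, 3): (0, 3, 3).

(0, 3, 3)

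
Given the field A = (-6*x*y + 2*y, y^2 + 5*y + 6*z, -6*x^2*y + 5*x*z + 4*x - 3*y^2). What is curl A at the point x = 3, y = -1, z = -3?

(∇×A)₁ = ∂A₃/∂y − ∂A₂/∂z = -6*x^2 - 6*y - 6
(∇×A)₂ = ∂A₁/∂z − ∂A₃/∂x = 12*x*y - 5*z - 4
(∇×A)₃ = ∂A₂/∂x − ∂A₁/∂y = 6*x - 2
∇×A = (-6*x^2 - 6*y - 6, 12*x*y - 5*z - 4, 6*x - 2)
At (3, -1, -3): (-54, -25, 16).

(-54, -25, 16)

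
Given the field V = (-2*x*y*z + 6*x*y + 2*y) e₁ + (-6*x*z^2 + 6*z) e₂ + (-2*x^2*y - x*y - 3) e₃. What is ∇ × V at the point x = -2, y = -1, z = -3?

(60, 3, -32)

(∇×V)₁ = ∂V₃/∂y − ∂V₂/∂z = -2*x^2 + 12*x*z - x - 6
(∇×V)₂ = ∂V₁/∂z − ∂V₃/∂x = 2*x*y + y
(∇×V)₃ = ∂V₂/∂x − ∂V₁/∂y = 2*x*z - 6*x - 6*z^2 - 2
∇×V = (-2*x^2 + 12*x*z - x - 6, 2*x*y + y, 2*x*z - 6*x - 6*z^2 - 2)
At (-2, -1, -3): (60, 3, -32).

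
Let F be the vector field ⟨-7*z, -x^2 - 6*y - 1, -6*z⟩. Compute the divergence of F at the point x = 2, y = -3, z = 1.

∂F₁/∂x = 0
∂F₂/∂y = -6
∂F₃/∂z = -6
∇·F = -12
At (2, -3, 1): -12.

-12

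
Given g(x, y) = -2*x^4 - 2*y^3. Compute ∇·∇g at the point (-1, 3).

∂²g/∂x² = -24*x^2
∂²g/∂y² = -12*y
∇²g = -24*x^2 - 12*y
At (-1, 3): -60.

-60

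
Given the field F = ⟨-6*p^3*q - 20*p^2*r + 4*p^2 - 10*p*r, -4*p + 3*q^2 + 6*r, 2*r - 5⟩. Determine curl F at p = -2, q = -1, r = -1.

(-6, -60, -52)

(∇×F)₁ = ∂F₃/∂q − ∂F₂/∂r = -6
(∇×F)₂ = ∂F₁/∂r − ∂F₃/∂p = -20*p^2 - 10*p
(∇×F)₃ = ∂F₂/∂p − ∂F₁/∂q = 6*p^3 - 4
∇×F = (-6, -20*p^2 - 10*p, 6*p^3 - 4)
At (-2, -1, -1): (-6, -60, -52).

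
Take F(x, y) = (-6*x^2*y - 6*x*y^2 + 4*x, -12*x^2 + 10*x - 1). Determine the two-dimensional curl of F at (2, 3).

∂F₂/∂x = -24*x + 10
∂F₁/∂y = -6*x^2 - 12*x*y
Scalar curl = 6*x^2 + 12*x*y - 24*x + 10
At (2, 3): 58.

58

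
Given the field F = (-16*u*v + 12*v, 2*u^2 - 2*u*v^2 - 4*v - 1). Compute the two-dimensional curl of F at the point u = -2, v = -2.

∂F₂/∂u = 4*u - 2*v^2
∂F₁/∂v = -16*u + 12
Scalar curl = 20*u - 2*v^2 - 12
At (-2, -2): -60.

-60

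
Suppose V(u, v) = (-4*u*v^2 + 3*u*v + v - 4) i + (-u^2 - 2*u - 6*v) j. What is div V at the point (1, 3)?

∂V₁/∂u = -4*v^2 + 3*v
∂V₂/∂v = -6
∇·V = -4*v^2 + 3*v - 6
At (1, 3): -33.

-33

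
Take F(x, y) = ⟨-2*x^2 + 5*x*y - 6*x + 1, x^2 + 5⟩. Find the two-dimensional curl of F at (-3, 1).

∂F₂/∂x = 2*x
∂F₁/∂y = 5*x
Scalar curl = -3*x
At (-3, 1): 9.

9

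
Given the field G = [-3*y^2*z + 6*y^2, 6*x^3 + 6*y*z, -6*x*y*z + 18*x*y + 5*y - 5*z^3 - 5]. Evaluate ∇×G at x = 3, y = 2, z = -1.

(∇×G)₁ = ∂G₃/∂y − ∂G₂/∂z = -6*x*z + 18*x - 6*y + 5
(∇×G)₂ = ∂G₁/∂z − ∂G₃/∂x = -3*y^2 + 6*y*z - 18*y
(∇×G)₃ = ∂G₂/∂x − ∂G₁/∂y = 18*x^2 + 6*y*z - 12*y
∇×G = (-6*x*z + 18*x - 6*y + 5, -3*y^2 + 6*y*z - 18*y, 18*x^2 + 6*y*z - 12*y)
At (3, 2, -1): (65, -60, 126).

(65, -60, 126)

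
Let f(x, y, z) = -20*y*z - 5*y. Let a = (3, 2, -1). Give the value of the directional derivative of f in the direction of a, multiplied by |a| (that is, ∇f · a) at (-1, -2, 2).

∂f/∂x = 0
∂f/∂y = -20*z - 5
∂f/∂z = -20*y
∇f at (-1, -2, 2) = (0, -45, 40)
∇f · a = (0)(3) + (-45)(2) + (40)(-1) = -130

-130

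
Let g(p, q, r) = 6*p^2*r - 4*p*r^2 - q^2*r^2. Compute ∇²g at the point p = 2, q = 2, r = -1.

∂²g/∂p² = 12*r
∂²g/∂q² = -2*r^2
∂²g/∂r² = -2*(4*p + q^2)
∇²g = -8*p - 2*q^2 - 2*r^2 + 12*r
At (2, 2, -1): -38.

-38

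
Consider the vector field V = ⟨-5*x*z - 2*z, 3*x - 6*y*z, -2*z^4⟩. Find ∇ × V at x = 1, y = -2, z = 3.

(-12, -7, 3)

(∇×V)₁ = ∂V₃/∂y − ∂V₂/∂z = 6*y
(∇×V)₂ = ∂V₁/∂z − ∂V₃/∂x = -5*x - 2
(∇×V)₃ = ∂V₂/∂x − ∂V₁/∂y = 3
∇×V = (6*y, -5*x - 2, 3)
At (1, -2, 3): (-12, -7, 3).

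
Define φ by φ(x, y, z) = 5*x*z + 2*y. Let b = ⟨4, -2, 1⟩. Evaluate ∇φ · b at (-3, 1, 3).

∂φ/∂x = 5*z
∂φ/∂y = 2
∂φ/∂z = 5*x
∇φ at (-3, 1, 3) = (15, 2, -15)
∇φ · b = (15)(4) + (2)(-2) + (-15)(1) = 41

41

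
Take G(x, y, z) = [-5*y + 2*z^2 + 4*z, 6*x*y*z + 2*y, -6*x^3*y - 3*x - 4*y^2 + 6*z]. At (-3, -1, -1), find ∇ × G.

(∇×G)₁ = ∂G₃/∂y − ∂G₂/∂z = -6*x^3 - 6*x*y - 8*y
(∇×G)₂ = ∂G₁/∂z − ∂G₃/∂x = 18*x^2*y + 4*z + 7
(∇×G)₃ = ∂G₂/∂x − ∂G₁/∂y = 6*y*z + 5
∇×G = (-6*x^3 - 6*x*y - 8*y, 18*x^2*y + 4*z + 7, 6*y*z + 5)
At (-3, -1, -1): (152, -159, 11).

(152, -159, 11)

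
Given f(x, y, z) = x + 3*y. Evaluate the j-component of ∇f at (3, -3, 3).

3

(∇f)_2 = ∂f/∂y = 3
At (3, -3, 3): 3.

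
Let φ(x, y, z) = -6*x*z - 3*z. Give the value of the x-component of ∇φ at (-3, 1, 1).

-6

(∇φ)_1 = ∂φ/∂x = -6*z
At (-3, 1, 1): -6.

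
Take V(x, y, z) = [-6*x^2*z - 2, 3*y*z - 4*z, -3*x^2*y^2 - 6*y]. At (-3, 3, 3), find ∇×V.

(-173, -216, 0)

(∇×V)₁ = ∂V₃/∂y − ∂V₂/∂z = -6*x^2*y - 3*y - 2
(∇×V)₂ = ∂V₁/∂z − ∂V₃/∂x = -6*x^2 + 6*x*y^2
(∇×V)₃ = ∂V₂/∂x − ∂V₁/∂y = 0
∇×V = (-6*x^2*y - 3*y - 2, -6*x^2 + 6*x*y^2, 0)
At (-3, 3, 3): (-173, -216, 0).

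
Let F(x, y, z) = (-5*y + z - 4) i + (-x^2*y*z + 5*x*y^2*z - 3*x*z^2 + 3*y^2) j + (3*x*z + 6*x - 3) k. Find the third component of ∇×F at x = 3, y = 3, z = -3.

-103

(∇×F)_3 = ∂F₂/∂x − ∂F₁/∂y
= -2*x*y*z + 5*y^2*z - 3*z^2 − (-5)
= -2*x*y*z + 5*y^2*z - 3*z^2 + 5
At (3, 3, -3): -103.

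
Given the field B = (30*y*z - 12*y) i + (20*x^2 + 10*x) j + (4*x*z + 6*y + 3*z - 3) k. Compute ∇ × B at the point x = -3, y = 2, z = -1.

(6, 64, -68)

(∇×B)₁ = ∂B₃/∂y − ∂B₂/∂z = 6
(∇×B)₂ = ∂B₁/∂z − ∂B₃/∂x = 30*y - 4*z
(∇×B)₃ = ∂B₂/∂x − ∂B₁/∂y = 40*x - 30*z + 22
∇×B = (6, 30*y - 4*z, 40*x - 30*z + 22)
At (-3, 2, -1): (6, 64, -68).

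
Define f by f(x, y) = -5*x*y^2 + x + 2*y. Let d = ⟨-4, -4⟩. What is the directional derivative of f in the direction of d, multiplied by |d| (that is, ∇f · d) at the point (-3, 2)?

-172

∂f/∂x = -5*y^2 + 1
∂f/∂y = -10*x*y + 2
∇f at (-3, 2) = (-19, 62)
∇f · d = (-19)(-4) + (62)(-4) = -172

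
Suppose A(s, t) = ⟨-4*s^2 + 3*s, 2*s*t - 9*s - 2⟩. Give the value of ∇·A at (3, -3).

-15

∂A₁/∂s = -8*s + 3
∂A₂/∂t = 2*s
∇·A = -6*s + 3
At (3, -3): -15.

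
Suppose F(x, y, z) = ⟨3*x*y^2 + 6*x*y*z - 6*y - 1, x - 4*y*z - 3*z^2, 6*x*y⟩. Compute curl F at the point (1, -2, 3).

(16, 0, 1)

(∇×F)₁ = ∂F₃/∂y − ∂F₂/∂z = 6*x + 4*y + 6*z
(∇×F)₂ = ∂F₁/∂z − ∂F₃/∂x = 6*x*y - 6*y
(∇×F)₃ = ∂F₂/∂x − ∂F₁/∂y = -6*x*y - 6*x*z + 7
∇×F = (6*x + 4*y + 6*z, 6*x*y - 6*y, -6*x*y - 6*x*z + 7)
At (1, -2, 3): (16, 0, 1).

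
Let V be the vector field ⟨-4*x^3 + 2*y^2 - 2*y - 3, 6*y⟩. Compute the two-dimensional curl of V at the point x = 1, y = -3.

∂V₂/∂x = 0
∂V₁/∂y = 4*y - 2
Scalar curl = -4*y + 2
At (1, -3): 14.

14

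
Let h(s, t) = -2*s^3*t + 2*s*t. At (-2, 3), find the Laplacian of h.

72

∂²h/∂s² = -12*s*t
∂²h/∂t² = 0
∇²h = -12*s*t
At (-2, 3): 72.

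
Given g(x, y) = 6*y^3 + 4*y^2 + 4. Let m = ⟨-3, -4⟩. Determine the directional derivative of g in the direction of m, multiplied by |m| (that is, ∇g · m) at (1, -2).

-224

∂g/∂x = 0
∂g/∂y = 18*y^2 + 8*y
∇g at (1, -2) = (0, 56)
∇g · m = (0)(-3) + (56)(-4) = -224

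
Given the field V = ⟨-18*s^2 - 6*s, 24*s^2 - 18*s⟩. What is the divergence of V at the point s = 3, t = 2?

∂V₁/∂s = -36*s - 6
∂V₂/∂t = 0
∇·V = -36*s - 6
At (3, 2): -114.

-114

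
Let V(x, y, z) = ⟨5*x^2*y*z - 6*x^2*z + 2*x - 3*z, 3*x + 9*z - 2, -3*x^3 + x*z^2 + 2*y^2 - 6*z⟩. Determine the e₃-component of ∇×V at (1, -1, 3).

(∇×V)_3 = ∂V₂/∂x − ∂V₁/∂y
= 3 − (5*x^2*z)
= -5*x^2*z + 3
At (1, -1, 3): -12.

-12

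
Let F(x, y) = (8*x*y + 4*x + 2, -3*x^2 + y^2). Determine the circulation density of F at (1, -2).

-14

∂F₂/∂x = -6*x
∂F₁/∂y = 8*x
Scalar curl = -14*x
At (1, -2): -14.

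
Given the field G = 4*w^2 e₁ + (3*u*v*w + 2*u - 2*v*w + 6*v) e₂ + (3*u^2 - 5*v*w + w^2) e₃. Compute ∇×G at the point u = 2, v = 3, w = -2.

(∇×G)₁ = ∂G₃/∂v − ∂G₂/∂w = -3*u*v + 2*v - 5*w
(∇×G)₂ = ∂G₁/∂w − ∂G₃/∂u = -6*u + 8*w
(∇×G)₃ = ∂G₂/∂u − ∂G₁/∂v = 3*v*w + 2
∇×G = (-3*u*v + 2*v - 5*w, -6*u + 8*w, 3*v*w + 2)
At (2, 3, -2): (-2, -28, -16).

(-2, -28, -16)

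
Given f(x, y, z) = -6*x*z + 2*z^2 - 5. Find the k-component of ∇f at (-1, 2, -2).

-2

(∇f)_3 = ∂f/∂z = -6*x + 4*z
At (-1, 2, -2): -2.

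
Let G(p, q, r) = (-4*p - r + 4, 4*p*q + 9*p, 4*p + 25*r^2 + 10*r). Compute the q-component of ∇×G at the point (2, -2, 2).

(∇×G)_2 = ∂G₁/∂r − ∂G₃/∂p
= -1 − (4)
= -5
At (2, -2, 2): -5.

-5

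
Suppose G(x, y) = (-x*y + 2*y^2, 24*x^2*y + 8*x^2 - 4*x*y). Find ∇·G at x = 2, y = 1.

87

∂G₁/∂x = -y
∂G₂/∂y = 24*x^2 - 4*x
∇·G = 24*x^2 - 4*x - y
At (2, 1): 87.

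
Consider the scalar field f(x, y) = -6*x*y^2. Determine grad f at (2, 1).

(-6, -24)

∂f/∂x = -6*y^2
∂f/∂y = -12*x*y
∇f = (-6*y^2, -12*x*y)
At (2, 1): (-6, -24).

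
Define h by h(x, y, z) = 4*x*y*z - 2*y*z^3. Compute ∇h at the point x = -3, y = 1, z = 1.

(4, -14, -18)

∂h/∂x = 4*y*z
∂h/∂y = 4*x*z - 2*z^3
∂h/∂z = 4*x*y - 6*y*z^2
∇h = (4*y*z, 4*x*z - 2*z^3, 4*x*y - 6*y*z^2)
At (-3, 1, 1): (4, -14, -18).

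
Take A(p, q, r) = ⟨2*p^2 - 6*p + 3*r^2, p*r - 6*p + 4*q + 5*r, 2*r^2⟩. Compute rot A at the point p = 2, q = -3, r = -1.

(-7, -6, -7)

(∇×A)₁ = ∂A₃/∂q − ∂A₂/∂r = -p - 5
(∇×A)₂ = ∂A₁/∂r − ∂A₃/∂p = 6*r
(∇×A)₃ = ∂A₂/∂p − ∂A₁/∂q = r - 6
∇×A = (-p - 5, 6*r, r - 6)
At (2, -3, -1): (-7, -6, -7).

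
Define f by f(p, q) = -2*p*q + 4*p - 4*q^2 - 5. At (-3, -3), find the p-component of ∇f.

10

(∇f)_1 = ∂f/∂p = -2*q + 4
At (-3, -3): 10.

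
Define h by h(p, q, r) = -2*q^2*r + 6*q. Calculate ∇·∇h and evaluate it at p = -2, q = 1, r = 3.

∂²h/∂p² = 0
∂²h/∂q² = -4*r
∂²h/∂r² = 0
∇²h = -4*r
At (-2, 1, 3): -12.

-12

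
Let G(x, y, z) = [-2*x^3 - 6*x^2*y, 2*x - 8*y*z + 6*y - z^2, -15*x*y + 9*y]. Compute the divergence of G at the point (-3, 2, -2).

40

∂G₁/∂x = -6*x^2 - 12*x*y
∂G₂/∂y = -8*z + 6
∂G₃/∂z = 0
∇·G = -6*x^2 - 12*x*y - 8*z + 6
At (-3, 2, -2): 40.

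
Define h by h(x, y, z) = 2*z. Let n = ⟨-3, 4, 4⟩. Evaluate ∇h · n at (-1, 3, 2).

∂h/∂x = 0
∂h/∂y = 0
∂h/∂z = 2
∇h at (-1, 3, 2) = (0, 0, 2)
∇h · n = (0)(-3) + (0)(4) + (2)(4) = 8

8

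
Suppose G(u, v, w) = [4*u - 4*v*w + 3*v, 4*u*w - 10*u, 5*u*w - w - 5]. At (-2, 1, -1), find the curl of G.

(∇×G)₁ = ∂G₃/∂v − ∂G₂/∂w = -4*u
(∇×G)₂ = ∂G₁/∂w − ∂G₃/∂u = -4*v - 5*w
(∇×G)₃ = ∂G₂/∂u − ∂G₁/∂v = 8*w - 13
∇×G = (-4*u, -4*v - 5*w, 8*w - 13)
At (-2, 1, -1): (8, 1, -21).

(8, 1, -21)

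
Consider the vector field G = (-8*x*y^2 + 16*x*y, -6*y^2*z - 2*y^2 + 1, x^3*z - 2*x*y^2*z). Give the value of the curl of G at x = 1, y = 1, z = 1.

(2, -1, 0)

(∇×G)₁ = ∂G₃/∂y − ∂G₂/∂z = -4*x*y*z + 6*y^2
(∇×G)₂ = ∂G₁/∂z − ∂G₃/∂x = -3*x^2*z + 2*y^2*z
(∇×G)₃ = ∂G₂/∂x − ∂G₁/∂y = 16*x*y - 16*x
∇×G = (-4*x*y*z + 6*y^2, -3*x^2*z + 2*y^2*z, 16*x*y - 16*x)
At (1, 1, 1): (2, -1, 0).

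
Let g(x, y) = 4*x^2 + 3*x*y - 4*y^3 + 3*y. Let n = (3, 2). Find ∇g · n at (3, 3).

-93

∂g/∂x = 8*x + 3*y
∂g/∂y = 3*x - 12*y^2 + 3
∇g at (3, 3) = (33, -96)
∇g · n = (33)(3) + (-96)(2) = -93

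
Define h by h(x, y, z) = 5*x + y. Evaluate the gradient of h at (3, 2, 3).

(5, 1, 0)

∂h/∂x = 5
∂h/∂y = 1
∂h/∂z = 0
∇h = (5, 1, 0)
At (3, 2, 3): (5, 1, 0).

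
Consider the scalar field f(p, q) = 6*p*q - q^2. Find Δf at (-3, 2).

∂²f/∂p² = 0
∂²f/∂q² = -2
∇²f = -2
At (-3, 2): -2.

-2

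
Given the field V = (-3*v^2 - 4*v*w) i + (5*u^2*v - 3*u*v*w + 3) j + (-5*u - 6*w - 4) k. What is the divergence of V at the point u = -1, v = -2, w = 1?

∂V₁/∂u = 0
∂V₂/∂v = 5*u^2 - 3*u*w
∂V₃/∂w = -6
∇·V = 5*u^2 - 3*u*w - 6
At (-1, -2, 1): 2.

2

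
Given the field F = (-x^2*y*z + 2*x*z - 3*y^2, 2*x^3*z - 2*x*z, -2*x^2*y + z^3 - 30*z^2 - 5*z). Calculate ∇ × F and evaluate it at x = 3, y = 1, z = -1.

(-66, 9, -55)

(∇×F)₁ = ∂F₃/∂y − ∂F₂/∂z = -2*x^3 - 2*x^2 + 2*x
(∇×F)₂ = ∂F₁/∂z − ∂F₃/∂x = -x^2*y + 4*x*y + 2*x
(∇×F)₃ = ∂F₂/∂x − ∂F₁/∂y = 7*x^2*z + 6*y - 2*z
∇×F = (-2*x^3 - 2*x^2 + 2*x, -x^2*y + 4*x*y + 2*x, 7*x^2*z + 6*y - 2*z)
At (3, 1, -1): (-66, 9, -55).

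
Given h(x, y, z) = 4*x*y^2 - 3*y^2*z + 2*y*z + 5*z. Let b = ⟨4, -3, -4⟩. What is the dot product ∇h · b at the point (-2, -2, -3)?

∂h/∂x = 4*y^2
∂h/∂y = 8*x*y - 6*y*z + 2*z
∂h/∂z = -3*y^2 + 2*y + 5
∇h at (-2, -2, -3) = (16, -10, -11)
∇h · b = (16)(4) + (-10)(-3) + (-11)(-4) = 138

138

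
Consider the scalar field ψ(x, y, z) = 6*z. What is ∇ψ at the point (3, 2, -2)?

∂ψ/∂x = 0
∂ψ/∂y = 0
∂ψ/∂z = 6
∇ψ = (0, 0, 6)
At (3, 2, -2): (0, 0, 6).

(0, 0, 6)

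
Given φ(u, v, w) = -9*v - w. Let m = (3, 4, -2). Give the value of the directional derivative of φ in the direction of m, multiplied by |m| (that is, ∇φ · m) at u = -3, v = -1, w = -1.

-34

∂φ/∂u = 0
∂φ/∂v = -9
∂φ/∂w = -1
∇φ at (-3, -1, -1) = (0, -9, -1)
∇φ · m = (0)(3) + (-9)(4) + (-1)(-2) = -34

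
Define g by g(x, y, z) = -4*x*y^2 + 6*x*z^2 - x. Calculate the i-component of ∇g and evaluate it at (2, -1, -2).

(∇g)_1 = ∂g/∂x = -4*y^2 + 6*z^2 - 1
At (2, -1, -2): 19.

19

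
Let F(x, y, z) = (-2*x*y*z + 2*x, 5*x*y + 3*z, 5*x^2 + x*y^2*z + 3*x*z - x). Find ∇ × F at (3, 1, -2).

(∇×F)₁ = ∂F₃/∂y − ∂F₂/∂z = 2*x*y*z - 3
(∇×F)₂ = ∂F₁/∂z − ∂F₃/∂x = -2*x*y - 10*x - y^2*z - 3*z + 1
(∇×F)₃ = ∂F₂/∂x − ∂F₁/∂y = 2*x*z + 5*y
∇×F = (2*x*y*z - 3, -2*x*y - 10*x - y^2*z - 3*z + 1, 2*x*z + 5*y)
At (3, 1, -2): (-15, -27, -7).

(-15, -27, -7)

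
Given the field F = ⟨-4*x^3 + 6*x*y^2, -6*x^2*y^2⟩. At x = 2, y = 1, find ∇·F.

-90

∂F₁/∂x = -12*x^2 + 6*y^2
∂F₂/∂y = -12*x^2*y
∇·F = -12*x^2*y - 12*x^2 + 6*y^2
At (2, 1): -90.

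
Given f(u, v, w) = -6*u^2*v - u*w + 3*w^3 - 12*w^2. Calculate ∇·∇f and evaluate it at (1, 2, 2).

∂²f/∂u² = -12*v
∂²f/∂v² = 0
∂²f/∂w² = 6*(3*w - 4)
∇²f = -12*v + 18*w - 24
At (1, 2, 2): -12.

-12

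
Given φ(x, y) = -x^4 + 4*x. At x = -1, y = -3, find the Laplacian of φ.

∂²φ/∂x² = -12*x^2
∂²φ/∂y² = 0
∇²φ = -12*x^2
At (-1, -3): -12.

-12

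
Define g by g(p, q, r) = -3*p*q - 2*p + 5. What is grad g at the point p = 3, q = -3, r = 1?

∂g/∂p = -3*q - 2
∂g/∂q = -3*p
∂g/∂r = 0
∇g = (-3*q - 2, -3*p, 0)
At (3, -3, 1): (7, -9, 0).

(7, -9, 0)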